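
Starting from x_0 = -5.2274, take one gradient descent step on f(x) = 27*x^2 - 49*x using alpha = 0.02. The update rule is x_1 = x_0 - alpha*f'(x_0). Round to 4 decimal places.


We compute the gradient at x_0 and apply the update.
f'(x) = 54*x - 49
f'(-5.2274) = 54*-5.2274 - 49 = -331.2796
x_1 = -5.2274 - 0.02*-331.2796 = 1.3982


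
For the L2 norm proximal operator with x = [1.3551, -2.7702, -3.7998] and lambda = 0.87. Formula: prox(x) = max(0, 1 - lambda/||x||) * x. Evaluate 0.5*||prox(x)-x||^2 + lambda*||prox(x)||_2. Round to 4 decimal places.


Step 1: Compute ||x||.
||x|| = 4.8937
Step 2: Compute scaling factor.
scale = max(0, 1 - 0.87/4.8937) = 0.8222
Step 3: prox(x) = [1.1142, -2.2777, -3.1243]
||prox(x)|| = 4.0237
Step 4: Proximal objective.
0.5*||prox-x||^2 = 0.3785
lambda*||prox|| = 3.5006
Total = 3.8791


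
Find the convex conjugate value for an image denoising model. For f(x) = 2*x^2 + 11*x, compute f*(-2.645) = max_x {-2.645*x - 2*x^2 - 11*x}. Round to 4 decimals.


f*(y) = sup_x {y*x - a*x^2 - b*x} = sup_x {(y-b)*x - a*x^2}
FOC: (y - b) - 2a*x = 0 => x* = (y - b)/(2a)
x* = (-2.645 - 11)/(2*2) = -3.4113
f*(-2.645) = (y-b)^2/(4a) = (-2.645 - 11)^2/(4*2)
= 186.186/8 = 23.2733


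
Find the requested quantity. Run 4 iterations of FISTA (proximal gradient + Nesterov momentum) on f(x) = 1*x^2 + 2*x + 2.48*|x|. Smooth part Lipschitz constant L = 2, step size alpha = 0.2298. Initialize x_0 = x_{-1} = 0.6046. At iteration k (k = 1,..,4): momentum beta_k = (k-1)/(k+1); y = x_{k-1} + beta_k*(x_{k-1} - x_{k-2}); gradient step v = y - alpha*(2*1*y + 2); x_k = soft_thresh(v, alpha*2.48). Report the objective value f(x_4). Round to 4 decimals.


FISTA on f(x) = 1*x^2 + 2*x + 2.48*|x|
L = 2, alpha = 0.2298
Iteration 1: beta = 0.0, y = 0.6046 + 0.0*(0.6046 - 0.6046) = 0.6046
  grad(y) = 3.2092, v = y - alpha*grad = -0.1329
  prox(v) = soft_thresh(-0.1329, 0.5699) = 0.0
Iteration 2: beta = 0.3333, y = 0.0 + 0.3333*(0.0 - 0.6046) = -0.2015
  grad(y) = 1.5969, v = y - alpha*grad = -0.5685
  prox(v) = soft_thresh(-0.5685, 0.5699) = 0.0
Iteration 3: beta = 0.5, y = 0.0 + 0.5*(0.0 - 0.0) = 0.0
  grad(y) = 2.0, v = y - alpha*grad = -0.4596
  prox(v) = soft_thresh(-0.4596, 0.5699) = 0.0
Iteration 4: beta = 0.6, y = 0.0 + 0.6*(0.0 - 0.0) = 0.0
  grad(y) = 2.0, v = y - alpha*grad = -0.4596
  prox(v) = soft_thresh(-0.4596, 0.5699) = 0.0
f(x_4) = 1*0.0^2 + 2*0.0 + 2.48*|0.0| = 0.0


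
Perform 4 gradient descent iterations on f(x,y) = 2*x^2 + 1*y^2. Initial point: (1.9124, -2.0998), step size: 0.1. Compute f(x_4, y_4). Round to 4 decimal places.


Gradient descent on f(x,y) = 2*x^2 + 1*y^2.
Starting point: (1.9124, -2.0998), alpha = 0.1
Step 1: grad_x = 2*2*1.9124 = 7.6496, grad_y = 2*1*-2.0998 = -4.1996
  x_1 = 1.9124 - 0.1*7.6496 = 1.1474
  y_1 = -2.0998 - 0.1*-4.1996 = -1.6798
Step 2: grad_x = 2*2*1.1474 = 4.5898, grad_y = 2*1*-1.6798 = -3.3597
  x_2 = 1.1474 - 0.1*4.5898 = 0.6885
  y_2 = -1.6798 - 0.1*-3.3597 = -1.3439
Step 3: grad_x = 2*2*0.6885 = 2.7539, grad_y = 2*1*-1.3439 = -2.6877
  x_3 = 0.6885 - 0.1*2.7539 = 0.4131
  y_3 = -1.3439 - 0.1*-2.6877 = -1.0751
Step 4: grad_x = 2*2*0.4131 = 1.6523, grad_y = 2*1*-1.0751 = -2.1502
  x_4 = 0.4131 - 0.1*1.6523 = 0.2478
  y_4 = -1.0751 - 0.1*-2.1502 = -0.8601
f(0.2478, -0.8601) = 2*0.2478^2 + 1*(-0.8601)^2 = 0.8626


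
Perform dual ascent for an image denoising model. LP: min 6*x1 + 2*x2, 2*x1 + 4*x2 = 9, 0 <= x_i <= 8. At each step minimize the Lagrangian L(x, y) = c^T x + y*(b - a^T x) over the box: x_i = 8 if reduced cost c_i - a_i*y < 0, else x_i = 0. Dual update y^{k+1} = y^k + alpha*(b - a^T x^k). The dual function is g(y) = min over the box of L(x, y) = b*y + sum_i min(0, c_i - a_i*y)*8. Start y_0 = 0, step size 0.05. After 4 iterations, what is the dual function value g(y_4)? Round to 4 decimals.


Dual ascent for LP: min 6*x1 + 2*x2, 2*x1 + 4*x2 = 9, 0 <= x_i <= 8
Step 1: y^k = 0.0, reduced costs: (6.0, 2.0)
  x^k = (0.0, 0.0), subgradient = b - a^T x = 9.0
  y^{k+1} = 0.0 + 0.05*9.0 = 0.45
Step 2: y^k = 0.45, reduced costs: (5.1, 0.2)
  x^k = (0.0, 0.0), subgradient = b - a^T x = 9.0
  y^{k+1} = 0.45 + 0.05*9.0 = 0.9
Step 3: y^k = 0.9, reduced costs: (4.2, -1.6)
  x^k = (0.0, 8.0), subgradient = b - a^T x = -23.0
  y^{k+1} = 0.9 + 0.05*-23.0 = -0.25
Step 4: y^k = -0.25, reduced costs: (6.5, 3.0)
  x^k = (0.0, 0.0), subgradient = b - a^T x = 9.0
  y^{k+1} = -0.25 + 0.05*9.0 = 0.2
Dual objective at y_4 = 0.2: reduced costs (5.6, 1.2), box minimizer x = (0.0, 0.0)
g(y_4) = b*y + (c1 - a1*y)*x1 + (c2 - a2*y)*x2 = 9*0.2 + 5.6*0.0 + 1.2*0.0 = 1.8 + 0.0 + 0.0 = 1.8


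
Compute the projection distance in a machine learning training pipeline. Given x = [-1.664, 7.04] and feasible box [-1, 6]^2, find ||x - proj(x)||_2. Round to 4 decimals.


Project each component onto [-1, 6].
clip(-1.664) = -1.0, clip(7.04) = 6.0
Projection = [-1.0, 6.0]
Squared diffs: [0.4409, 1.0816]
Distance = sqrt(1.5225) = 1.2339


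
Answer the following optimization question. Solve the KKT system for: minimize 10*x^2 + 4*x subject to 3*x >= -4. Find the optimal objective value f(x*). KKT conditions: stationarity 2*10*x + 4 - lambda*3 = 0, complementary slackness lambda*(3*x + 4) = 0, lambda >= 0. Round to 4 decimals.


Step 1: Try lambda = 0 (constraint inactive).
Stationarity: 2*10*x + 4 = 0
x* = -4/(2*10) = -0.2
Check constraint: 3*-0.2 = -0.6 >= -4 -- satisfied.
Step 2: Compute optimal value.
f(x*) = 10*(-0.2)^2 + 4*(-0.2) = -0.4


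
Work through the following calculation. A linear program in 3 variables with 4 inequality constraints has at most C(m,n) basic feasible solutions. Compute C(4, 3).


Each vertex corresponds to some choice of n active constraints out of m, so the number of vertices is at most C(m, n) = m! / (n!(m-n)!).
m = 4, n = 3
Numerator: 4 * 3 * 2
Denominator: 3! = 6
C(4, 3) = 4


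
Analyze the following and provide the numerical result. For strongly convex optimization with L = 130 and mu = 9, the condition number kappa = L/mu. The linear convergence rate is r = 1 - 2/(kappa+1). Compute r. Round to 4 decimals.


Step 1: Compute the condition number.
kappa = L/mu = 130/9 = 14.4444
Step 2: Compute the convergence rate.
r = 1 - 2/(kappa + 1) = 1 - 2*mu/(L + mu) = (L - mu)/(L + mu) = 121/139 = 0.8705


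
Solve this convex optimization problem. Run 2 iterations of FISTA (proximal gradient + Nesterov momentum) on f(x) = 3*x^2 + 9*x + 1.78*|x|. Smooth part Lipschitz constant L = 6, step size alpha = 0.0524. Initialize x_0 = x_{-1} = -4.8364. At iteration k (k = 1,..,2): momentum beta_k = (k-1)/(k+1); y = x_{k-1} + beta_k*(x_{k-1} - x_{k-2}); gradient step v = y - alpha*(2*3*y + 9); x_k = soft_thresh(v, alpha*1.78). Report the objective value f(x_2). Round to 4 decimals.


FISTA on f(x) = 3*x^2 + 9*x + 1.78*|x|
L = 6, alpha = 0.0524
Iteration 1: beta = 0.0, y = -4.8364 + 0.0*(-4.8364 + 4.8364) = -4.8364
  grad(y) = -20.0184, v = y - alpha*grad = -3.7874
  prox(v) = soft_thresh(-3.7874, 0.0933) = -3.6942
Iteration 2: beta = 0.3333, y = -3.6942 + 0.3333*(-3.6942 + 4.8364) = -3.3134
  grad(y) = -10.8805, v = y - alpha*grad = -2.7433
  prox(v) = soft_thresh(-2.7433, 0.0933) = -2.65
f(x_2) = 3*(-2.65)^2 + 9*(-2.65) + 1.78*|-2.65| = 1.9346


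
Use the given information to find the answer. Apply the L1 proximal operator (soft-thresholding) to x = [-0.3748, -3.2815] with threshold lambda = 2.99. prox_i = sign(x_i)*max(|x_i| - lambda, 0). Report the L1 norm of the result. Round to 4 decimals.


Soft-thresholding with lambda = 2.99:
prox(-0.3748) = sign(-0.3748)*max(|-0.3748| - 2.99, 0) = 0.0
prox(-3.2815) = sign(-3.2815)*max(|-3.2815| - 2.99, 0) = -0.2915
prox(x) = [0.0, -0.2915]
||prox(x)||_1 = 0.0 + 0.2915 = 0.2915


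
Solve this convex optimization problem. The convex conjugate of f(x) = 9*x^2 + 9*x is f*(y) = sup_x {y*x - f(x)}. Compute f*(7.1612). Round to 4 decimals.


f*(y) = sup_x {y*x - a*x^2 - b*x} = sup_x {(y-b)*x - a*x^2}
FOC: (y - b) - 2a*x = 0 => x* = (y - b)/(2a)
x* = (7.1612 - 9)/(2*9) = -0.1022
f*(7.1612) = (y-b)^2/(4a) = (7.1612 - 9)^2/(4*9)
= 3.3812/36 = 0.0939


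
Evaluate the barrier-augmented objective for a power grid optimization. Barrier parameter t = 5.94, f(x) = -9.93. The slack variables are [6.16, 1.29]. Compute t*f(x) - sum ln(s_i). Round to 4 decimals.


Step 1: Compute log-barrier.
ln values: [1.8181, 0.2546]
phi = -(1.8181 + 0.2546) = -2.0727
Step 2: Compute augmented objective.
t*f(x) = 5.94*-9.93 = -58.9842
Total = -58.9842 - 2.0727 = -61.0569


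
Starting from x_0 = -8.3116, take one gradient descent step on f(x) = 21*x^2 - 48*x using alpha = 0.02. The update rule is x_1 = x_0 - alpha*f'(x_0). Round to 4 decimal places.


We compute the gradient at x_0 and apply the update.
f'(x) = 42*x - 48
f'(-8.3116) = 42*-8.3116 - 48 = -397.0872
x_1 = -8.3116 - 0.02*-397.0872 = -0.3699


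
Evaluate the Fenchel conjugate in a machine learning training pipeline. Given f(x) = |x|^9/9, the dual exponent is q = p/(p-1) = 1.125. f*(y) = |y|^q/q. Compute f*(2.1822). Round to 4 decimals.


The conjugate exponent q satisfies 1/p + 1/q = 1.
p = 9, so q = 9/(9 - 1) = 1.125
|y|^q = 2.1822^1.125 = 2.4058
f*(2.1822) = 2.4058 / 1.125 = 2.1385


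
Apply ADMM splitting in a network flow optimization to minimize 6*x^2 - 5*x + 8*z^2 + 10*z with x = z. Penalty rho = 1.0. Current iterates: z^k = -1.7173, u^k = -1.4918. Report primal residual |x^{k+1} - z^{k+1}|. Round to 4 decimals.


ADMM iteration with rho = 1.0, z^k = -1.7173, u^k = -1.4918
Step 1: x-update.
Minimize 6*x^2 - 5*x + (1.0/2)*(x + 1.7173 - 1.4918)^2
FOC: (2*6 + 1.0)*x = 5 + 1.0*(-1.7173 + 1.4918)
x^{k+1} = 0.3673
Step 2: z-update.
Minimize 8*z^2 + 10*z + (1.0/2)*(0.3673 - z - 1.4918)^2
FOC: (2*8 + 1.0)*z = -10 + 1.0*(0.3673 - 1.4918)
z^{k+1} = -0.6544
Step 3: u-update.
u^{k+1} = -1.4918 + 0.3673 + 0.6544 = -0.4701
Step 4: Primal residual = |0.3673 + 0.6544| = 1.0217


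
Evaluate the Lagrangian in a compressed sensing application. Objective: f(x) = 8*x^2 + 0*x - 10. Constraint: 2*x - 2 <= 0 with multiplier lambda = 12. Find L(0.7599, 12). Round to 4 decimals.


Step 1: Evaluate f(x).
f(0.7599) = 8*0.7599^2 + 0*0.7599 - 10 = -5.3804
Step 2: Evaluate g(x).
g(0.7599) = 2*0.7599 - 2 = -0.4802
Step 3: Compute Lagrangian.
L = -5.3804 + 12*-0.4802 = -11.1428


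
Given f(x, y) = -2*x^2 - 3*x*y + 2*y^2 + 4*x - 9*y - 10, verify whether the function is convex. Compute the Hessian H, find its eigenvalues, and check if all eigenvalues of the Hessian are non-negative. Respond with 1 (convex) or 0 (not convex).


The Hessian of f(x,y) = -2*x^2 - 3*x*y + 2*y^2 + 4*x - 9*y - 10 is:
H = [[-4, -3], [-3, 4]]
Trace = -4 + 4 = 0
Determinant = -4*4 - (-3)^2 = -25
Discriminant = (0)^2 - 4*-25 = 100.0
Eigenvalues: lambda_1 = -5.0, lambda_2 = 5.0
The function is not convex.

0


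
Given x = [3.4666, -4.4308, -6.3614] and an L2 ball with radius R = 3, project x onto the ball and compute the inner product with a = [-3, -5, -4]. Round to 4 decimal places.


Step 1: Compute ||x|| (intermediates to 6 decimals).
||x|| = sqrt(3.4666^2 + (-4.4308)^2 + (-6.3614)^2) = 8.492156
Step 2: Project.
Since ||x|| > R, scale = R/||x|| = 3/8.492156 = 0.353267, proj(x) = scale * x
proj(x) = [1.224635, -1.565255, -2.247273]
Step 3: Dot product.
a^T * proj(x) = -3*1.224635 - 5*(-1.565255) - 4*(-2.247273) = 13.1415


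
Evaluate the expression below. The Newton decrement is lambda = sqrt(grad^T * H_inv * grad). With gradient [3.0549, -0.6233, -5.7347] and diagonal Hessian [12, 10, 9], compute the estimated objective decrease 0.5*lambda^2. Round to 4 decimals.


Step 1: H is diagonal, so H^(-1) * g = [0.2546, -0.0623, -0.6372].
Step 2: g^T H^(-1) g = sum_i g_i^2 / H_ii
  = (3.0549)^2/12 + (-0.6233)^2/10 + (-5.7347)^2/9
  = 0.7777 + 0.0389 + 3.6541 = 4.4706
Step 3: Objective decrease = 0.5 * g^T H^(-1) g = 2.2353


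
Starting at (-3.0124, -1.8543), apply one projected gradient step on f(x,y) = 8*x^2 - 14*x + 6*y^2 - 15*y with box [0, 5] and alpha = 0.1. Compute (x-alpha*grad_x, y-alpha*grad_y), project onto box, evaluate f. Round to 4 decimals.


Step 1: Compute gradient at (-3.0124, -1.8543).
grad_x = 2*8*-3.0124 - 14 = -62.1984
grad_y = 2*6*-1.8543 - 15 = -37.2516
Step 2: Gradient step.
x_raw = -3.0124 - 0.1*-62.1984 = 3.2074
y_raw = -1.8543 - 0.1*-37.2516 = 1.8709
Step 3: Project onto [0, 5].
x_proj = clip(3.2074) = 3.2074
y_proj = clip(1.8709) = 1.8709
Step 4: Evaluate f.
f(3.2074, 1.8709) = 30.335


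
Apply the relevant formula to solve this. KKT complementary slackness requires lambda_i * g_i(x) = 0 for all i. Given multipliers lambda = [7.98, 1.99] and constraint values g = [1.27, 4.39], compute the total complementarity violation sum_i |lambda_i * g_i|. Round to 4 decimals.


KKT complementary slackness check:
lambda_1 * g_1 = 7.98 * 1.27 = 10.1346
lambda_2 * g_2 = 1.99 * 4.39 = 8.7361
Total violation = 10.1346 + 8.7361 = 18.8707


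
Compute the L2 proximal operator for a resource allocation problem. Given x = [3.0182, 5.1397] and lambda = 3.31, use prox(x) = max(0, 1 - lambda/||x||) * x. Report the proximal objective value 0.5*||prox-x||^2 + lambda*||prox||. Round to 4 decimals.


Step 1: Compute ||x||.
||x|| = 5.9604
Step 2: Compute scaling factor.
scale = max(0, 1 - 3.31/5.9604) = 0.4447
Step 3: prox(x) = [1.3421, 2.2854]
||prox(x)|| = 2.6504
Step 4: Proximal objective.
0.5*||prox-x||^2 = 5.4781
lambda*||prox|| = 8.7728
Total = 14.2508


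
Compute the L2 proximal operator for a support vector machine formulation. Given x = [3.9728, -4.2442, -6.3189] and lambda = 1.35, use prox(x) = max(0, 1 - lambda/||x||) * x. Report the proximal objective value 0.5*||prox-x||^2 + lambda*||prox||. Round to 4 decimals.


Step 1: Compute ||x||.
||x|| = 8.5863
Step 2: Compute scaling factor.
scale = max(0, 1 - 1.35/8.5863) = 0.8428
Step 3: prox(x) = [3.3482, -3.5769, -5.3254]
||prox(x)|| = 7.2363
Step 4: Proximal objective.
0.5*||prox-x||^2 = 0.9113
lambda*||prox|| = 9.769
Total = 10.6803


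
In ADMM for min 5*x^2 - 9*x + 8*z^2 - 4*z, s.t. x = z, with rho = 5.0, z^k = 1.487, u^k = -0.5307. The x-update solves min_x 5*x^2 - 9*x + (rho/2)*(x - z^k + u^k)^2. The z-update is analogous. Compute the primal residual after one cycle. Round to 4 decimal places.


ADMM iteration with rho = 5.0, z^k = 1.487, u^k = -0.5307
Step 1: x-update.
Minimize 5*x^2 - 9*x + (5.0/2)*(x - 1.487 - 0.5307)^2
FOC: (2*5 + 5.0)*x = 9 + 5.0*(1.487 + 0.5307)
x^{k+1} = 1.2726
Step 2: z-update.
Minimize 8*z^2 - 4*z + (5.0/2)*(1.2726 - z - 0.5307)^2
FOC: (2*8 + 5.0)*z = 4 + 5.0*(1.2726 - 0.5307)
z^{k+1} = 0.3671
Step 3: u-update.
u^{k+1} = -0.5307 + 1.2726 - 0.3671 = 0.3748
Step 4: Primal residual = |1.2726 - 0.3671| = 0.9055


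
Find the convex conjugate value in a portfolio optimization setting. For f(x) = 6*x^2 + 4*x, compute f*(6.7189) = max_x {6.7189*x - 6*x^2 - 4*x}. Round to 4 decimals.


f*(y) = sup_x {y*x - a*x^2 - b*x} = sup_x {(y-b)*x - a*x^2}
FOC: (y - b) - 2a*x = 0 => x* = (y - b)/(2a)
x* = (6.7189 - 4)/(2*6) = 0.2266
f*(6.7189) = (y-b)^2/(4a) = (6.7189 - 4)^2/(4*6)
= 7.3924/24 = 0.308


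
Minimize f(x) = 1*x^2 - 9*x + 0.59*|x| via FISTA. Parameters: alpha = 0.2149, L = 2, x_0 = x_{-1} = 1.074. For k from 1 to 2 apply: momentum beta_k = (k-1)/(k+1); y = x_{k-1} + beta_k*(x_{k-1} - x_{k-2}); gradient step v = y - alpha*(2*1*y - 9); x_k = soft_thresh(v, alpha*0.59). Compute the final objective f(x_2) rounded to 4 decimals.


FISTA on f(x) = 1*x^2 - 9*x + 0.59*|x|
L = 2, alpha = 0.2149
Iteration 1: beta = 0.0, y = 1.074 + 0.0*(1.074 - 1.074) = 1.074
  grad(y) = -6.852, v = y - alpha*grad = 2.5465
  prox(v) = soft_thresh(2.5465, 0.1268) = 2.4197
Iteration 2: beta = 0.3333, y = 2.4197 + 0.3333*(2.4197 - 1.074) = 2.8683
  grad(y) = -3.2635, v = y - alpha*grad = 3.5696
  prox(v) = soft_thresh(3.5696, 0.1268) = 3.4428
f(x_2) = 1*3.4428^2 - 9*3.4428 + 0.59*|3.4428| = -17.1011


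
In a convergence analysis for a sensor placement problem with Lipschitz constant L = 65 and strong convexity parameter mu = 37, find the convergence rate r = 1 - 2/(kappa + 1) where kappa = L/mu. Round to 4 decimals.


Step 1: Compute the condition number.
kappa = L/mu = 65/37 = 1.7568
Step 2: Compute the convergence rate.
r = 1 - 2/(kappa + 1) = 1 - 2*mu/(L + mu) = (L - mu)/(L + mu) = 28/102 = 0.2745


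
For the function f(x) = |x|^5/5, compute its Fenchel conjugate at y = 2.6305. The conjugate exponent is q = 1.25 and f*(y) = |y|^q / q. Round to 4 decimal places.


The conjugate exponent q satisfies 1/p + 1/q = 1.
p = 5, so q = 5/(5 - 1) = 1.25
|y|^q = 2.6305^1.25 = 3.35
f*(2.6305) = 3.35 / 1.25 = 2.68


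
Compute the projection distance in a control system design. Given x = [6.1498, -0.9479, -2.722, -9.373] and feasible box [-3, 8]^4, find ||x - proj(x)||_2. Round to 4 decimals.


Project each component onto [-3, 8].
clip(6.1498) = 6.1498, clip(-0.9479) = -0.9479, clip(-2.722) = -2.722, clip(-9.373) = -3.0
Projection = [6.1498, -0.9479, -2.722, -3.0]
Squared diffs: [0.0, 0.0, 0.0, 40.6151]
Distance = sqrt(40.6151) = 6.373


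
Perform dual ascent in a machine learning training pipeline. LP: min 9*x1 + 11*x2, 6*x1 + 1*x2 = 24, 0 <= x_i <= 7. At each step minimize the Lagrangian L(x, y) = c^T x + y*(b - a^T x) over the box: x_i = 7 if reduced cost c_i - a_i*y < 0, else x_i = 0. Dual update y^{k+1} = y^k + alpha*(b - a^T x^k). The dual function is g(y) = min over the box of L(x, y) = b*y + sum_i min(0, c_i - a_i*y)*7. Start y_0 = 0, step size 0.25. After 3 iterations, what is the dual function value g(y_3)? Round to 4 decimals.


Dual ascent for LP: min 9*x1 + 11*x2, 6*x1 + 1*x2 = 24, 0 <= x_i <= 7
Step 1: y^k = 0.0, reduced costs: (9.0, 11.0)
  x^k = (0.0, 0.0), subgradient = b - a^T x = 24.0
  y^{k+1} = 0.0 + 0.25*24.0 = 6.0
Step 2: y^k = 6.0, reduced costs: (-27.0, 5.0)
  x^k = (7.0, 0.0), subgradient = b - a^T x = -18.0
  y^{k+1} = 6.0 + 0.25*-18.0 = 1.5
Step 3: y^k = 1.5, reduced costs: (0.0, 9.5)
  x^k = (0.0, 0.0), subgradient = b - a^T x = 24.0
  y^{k+1} = 1.5 + 0.25*24.0 = 7.5
Dual objective at y_3 = 7.5: reduced costs (-36.0, 3.5), box minimizer x = (7.0, 0.0)
g(y_3) = b*y + (c1 - a1*y)*x1 + (c2 - a2*y)*x2 = 24*7.5 + (-36.0)*7.0 + 3.5*0.0 = 180.0 - 252.0 + 0.0 = -72.0


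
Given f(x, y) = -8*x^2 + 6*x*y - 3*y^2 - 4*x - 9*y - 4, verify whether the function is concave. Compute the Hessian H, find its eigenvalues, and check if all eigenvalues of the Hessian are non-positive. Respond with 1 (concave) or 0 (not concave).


The Hessian of f(x,y) = -8*x^2 + 6*x*y - 3*y^2 - 4*x - 9*y - 4 is:
H = [[-16, 6], [6, -6]]
Trace = -16 - 6 = -22
Determinant = -16*-6 - (6)^2 = 60
Discriminant = (-22)^2 - 4*60 = 244.0
Eigenvalues: lambda_1 = -18.8102, lambda_2 = -3.1898
The function is concave.

1


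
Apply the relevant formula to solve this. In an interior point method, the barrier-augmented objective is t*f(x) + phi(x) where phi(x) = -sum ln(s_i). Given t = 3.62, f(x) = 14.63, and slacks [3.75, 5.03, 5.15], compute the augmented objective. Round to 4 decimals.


Step 1: Compute log-barrier.
ln values: [1.3218, 1.6154, 1.639]
phi = -(1.3218 + 1.6154 + 1.639) = -4.5762
Step 2: Compute augmented objective.
t*f(x) = 3.62*14.63 = 52.9606
Total = 52.9606 - 4.5762 = 48.3844


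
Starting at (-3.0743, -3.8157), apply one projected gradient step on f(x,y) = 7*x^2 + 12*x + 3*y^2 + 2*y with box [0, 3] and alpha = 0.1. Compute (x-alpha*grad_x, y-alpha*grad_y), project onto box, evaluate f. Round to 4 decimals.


Step 1: Compute gradient at (-3.0743, -3.8157).
grad_x = 2*7*-3.0743 + 12 = -31.0402
grad_y = 2*3*-3.8157 + 2 = -20.8942
Step 2: Gradient step.
x_raw = -3.0743 - 0.1*-31.0402 = 0.0297
y_raw = -3.8157 - 0.1*-20.8942 = -1.7263
Step 3: Project onto [0, 3].
x_proj = clip(0.0297) = 0.0297
y_proj = clip(-1.7263) = 0.0
Step 4: Evaluate f.
f(0.0297, 0.0) = 0.3628


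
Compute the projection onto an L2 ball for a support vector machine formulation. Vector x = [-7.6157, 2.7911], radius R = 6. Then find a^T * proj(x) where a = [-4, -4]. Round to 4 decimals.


Step 1: Compute ||x|| (intermediates to 6 decimals).
||x|| = sqrt((-7.6157)^2 + 2.7911^2) = 8.11105
Step 2: Project.
Since ||x|| > R, scale = R/||x|| = 6/8.11105 = 0.739732, proj(x) = scale * x
proj(x) = [-5.633577, 2.064666]
Step 3: Dot product.
a^T * proj(x) = -4*(-5.633577) - 4*2.064666 = 14.2756


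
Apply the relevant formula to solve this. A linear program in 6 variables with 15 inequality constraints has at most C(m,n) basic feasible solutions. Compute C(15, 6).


Each vertex corresponds to some choice of n active constraints out of m, so the number of vertices is at most C(m, n) = m! / (n!(m-n)!).
m = 15, n = 6
Numerator: 15 * 14 * 13 * 12 * 11 * 10
Denominator: 6! = 720
C(15, 6) = 5005


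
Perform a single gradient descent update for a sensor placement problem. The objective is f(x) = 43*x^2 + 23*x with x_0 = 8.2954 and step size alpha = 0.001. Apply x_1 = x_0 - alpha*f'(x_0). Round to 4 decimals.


We compute the gradient at x_0 and apply the update.
f'(x) = 86*x + 23
f'(8.2954) = 86*8.2954 + 23 = 736.4044
x_1 = 8.2954 - 0.001*736.4044 = 7.559


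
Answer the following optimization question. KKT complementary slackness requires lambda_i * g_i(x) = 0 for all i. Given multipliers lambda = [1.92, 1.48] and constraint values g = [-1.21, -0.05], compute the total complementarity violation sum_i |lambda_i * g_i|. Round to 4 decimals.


KKT complementary slackness check:
lambda_1 * g_1 = 1.92 * -1.21 = -2.3232
lambda_2 * g_2 = 1.48 * -0.05 = -0.074
Total violation = 2.3232 + 0.074 = 2.3972


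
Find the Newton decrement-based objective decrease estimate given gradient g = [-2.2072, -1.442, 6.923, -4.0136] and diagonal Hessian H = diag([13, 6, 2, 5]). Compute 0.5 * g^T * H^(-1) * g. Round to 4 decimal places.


Step 1: H is diagonal, so H^(-1) * g = [-0.1698, -0.2403, 3.4615, -0.8027].
Step 2: g^T H^(-1) g = sum_i g_i^2 / H_ii
  = (-2.2072)^2/13 + (-1.442)^2/6 + (6.923)^2/2 + (-4.0136)^2/5
  = 0.3747 + 0.3466 + 23.964 + 3.2218 = 27.9071
Step 3: Objective decrease = 0.5 * g^T H^(-1) g = 13.9535


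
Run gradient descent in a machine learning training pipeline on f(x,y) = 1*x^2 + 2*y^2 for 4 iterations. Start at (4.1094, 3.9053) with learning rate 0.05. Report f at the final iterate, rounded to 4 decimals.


Gradient descent on f(x,y) = 1*x^2 + 2*y^2.
Starting point: (4.1094, 3.9053), alpha = 0.05
Step 1: grad_x = 2*1*4.1094 = 8.2188, grad_y = 2*2*3.9053 = 15.6212
  x_1 = 4.1094 - 0.05*8.2188 = 3.6985
  y_1 = 3.9053 - 0.05*15.6212 = 3.1242
Step 2: grad_x = 2*1*3.6985 = 7.3969, grad_y = 2*2*3.1242 = 12.497
  x_2 = 3.6985 - 0.05*7.3969 = 3.3286
  y_2 = 3.1242 - 0.05*12.497 = 2.4994
Step 3: grad_x = 2*1*3.3286 = 6.6572, grad_y = 2*2*2.4994 = 9.9976
  x_3 = 3.3286 - 0.05*6.6572 = 2.9958
  y_3 = 2.4994 - 0.05*9.9976 = 1.9995
Step 4: grad_x = 2*1*2.9958 = 5.9915, grad_y = 2*2*1.9995 = 7.9981
  x_4 = 2.9958 - 0.05*5.9915 = 2.6962
  y_4 = 1.9995 - 0.05*7.9981 = 1.5996
f(2.6962, 1.5996) = 1*2.6962^2 + 2*1.5996^2 = 12.3869


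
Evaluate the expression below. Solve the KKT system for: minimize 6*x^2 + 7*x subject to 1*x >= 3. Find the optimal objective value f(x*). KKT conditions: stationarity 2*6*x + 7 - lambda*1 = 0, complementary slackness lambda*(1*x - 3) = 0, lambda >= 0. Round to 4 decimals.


Step 1: Try lambda = 0 (constraint inactive).
x_unc = -7/(2*6) = -0.5833
Check: 1*-0.5833 = -0.5833 < 3 -- violated!
Step 2: Constraint must be active: 1*x = 3
x* = 3/1 = 3.0
lambda = (2*6*3.0 + 7)/1 = 43.0
Step 3: Compute optimal value.
f(x*) = 6*3.0^2 + 7*3.0 = 75.0


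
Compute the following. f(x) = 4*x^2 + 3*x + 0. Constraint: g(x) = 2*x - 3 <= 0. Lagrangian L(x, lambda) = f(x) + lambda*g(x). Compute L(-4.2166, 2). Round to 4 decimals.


Step 1: Evaluate f(x).
f(-4.2166) = 4*(-4.2166)^2 + 3*(-4.2166) + 0 = 58.4691
Step 2: Evaluate g(x).
g(-4.2166) = 2*-4.2166 - 3 = -11.4332
Step 3: Compute Lagrangian.
L = 58.4691 + 2*-11.4332 = 35.6027


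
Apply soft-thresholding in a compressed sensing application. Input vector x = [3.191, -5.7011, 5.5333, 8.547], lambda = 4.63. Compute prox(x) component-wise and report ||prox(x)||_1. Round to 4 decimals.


Soft-thresholding with lambda = 4.63:
prox(3.191) = sign(3.191)*max(|3.191| - 4.63, 0) = 0.0
prox(-5.7011) = sign(-5.7011)*max(|-5.7011| - 4.63, 0) = -1.0711
prox(5.5333) = sign(5.5333)*max(|5.5333| - 4.63, 0) = 0.9033
prox(8.547) = sign(8.547)*max(|8.547| - 4.63, 0) = 3.917
prox(x) = [0.0, -1.0711, 0.9033, 3.917]
||prox(x)||_1 = 0.0 + 1.0711 + 0.9033 + 3.917 = 5.8914


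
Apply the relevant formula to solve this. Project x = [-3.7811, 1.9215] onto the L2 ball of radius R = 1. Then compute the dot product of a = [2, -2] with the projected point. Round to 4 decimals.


Step 1: Compute ||x|| (intermediates to 6 decimals).
||x|| = sqrt((-3.7811)^2 + 1.9215^2) = 4.24133
Step 2: Project.
Since ||x|| > R, scale = R/||x|| = 1/4.24133 = 0.235775, proj(x) = scale * x
proj(x) = [-0.891489, 0.453042]
Step 3: Dot product.
a^T * proj(x) = 2*(-0.891489) - 2*0.453042 = -2.6891


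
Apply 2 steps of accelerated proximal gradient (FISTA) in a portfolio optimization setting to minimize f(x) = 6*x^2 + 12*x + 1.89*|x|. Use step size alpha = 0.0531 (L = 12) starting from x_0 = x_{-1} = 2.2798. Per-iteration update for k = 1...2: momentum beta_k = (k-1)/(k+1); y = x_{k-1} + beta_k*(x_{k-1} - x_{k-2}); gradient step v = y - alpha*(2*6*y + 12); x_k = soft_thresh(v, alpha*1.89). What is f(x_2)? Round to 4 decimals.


FISTA on f(x) = 6*x^2 + 12*x + 1.89*|x|
L = 12, alpha = 0.0531
Iteration 1: beta = 0.0, y = 2.2798 + 0.0*(2.2798 - 2.2798) = 2.2798
  grad(y) = 39.3576, v = y - alpha*grad = 0.1899
  prox(v) = soft_thresh(0.1899, 0.1004) = 0.0896
Iteration 2: beta = 0.3333, y = 0.0896 + 0.3333*(0.0896 - 2.2798) = -0.6405
  grad(y) = 4.3136, v = y - alpha*grad = -0.8696
  prox(v) = soft_thresh(-0.8696, 0.1004) = -0.7692
f(x_2) = 6*(-0.7692)^2 + 12*(-0.7692) + 1.89*|-0.7692| = -4.2266


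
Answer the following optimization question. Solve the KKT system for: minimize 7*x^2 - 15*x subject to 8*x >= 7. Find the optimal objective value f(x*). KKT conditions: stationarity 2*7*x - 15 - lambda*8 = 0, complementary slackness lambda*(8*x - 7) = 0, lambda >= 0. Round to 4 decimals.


Step 1: Try lambda = 0 (constraint inactive).
Stationarity: 2*7*x - 15 = 0
x* = 15/(2*7) = 15/14 = 1.0714 (rounded; the exact value 15/14 is used below)
Check constraint: 8*1.0714 = 8.5712 >= 7 -- satisfied.
Step 2: Compute optimal value.
f(x*) = 7*(15/14)^2 - 15*(15/14) = -8.0357


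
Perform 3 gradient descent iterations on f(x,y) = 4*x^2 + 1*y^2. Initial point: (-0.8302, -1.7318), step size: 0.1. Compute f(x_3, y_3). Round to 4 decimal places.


Gradient descent on f(x,y) = 4*x^2 + 1*y^2.
Starting point: (-0.8302, -1.7318), alpha = 0.1
Step 1: grad_x = 2*4*-0.8302 = -6.6416, grad_y = 2*1*-1.7318 = -3.4636
  x_1 = -0.8302 - 0.1*-6.6416 = -0.166
  y_1 = -1.7318 - 0.1*-3.4636 = -1.3854
Step 2: grad_x = 2*4*-0.166 = -1.3283, grad_y = 2*1*-1.3854 = -2.7709
  x_2 = -0.166 - 0.1*-1.3283 = -0.0332
  y_2 = -1.3854 - 0.1*-2.7709 = -1.1084
Step 3: grad_x = 2*4*-0.0332 = -0.2657, grad_y = 2*1*-1.1084 = -2.2167
  x_3 = -0.0332 - 0.1*-0.2657 = -0.0066
  y_3 = -1.1084 - 0.1*-2.2167 = -0.8867
f(-0.0066, -0.8867) = 4*(-0.0066)^2 + 1*(-0.8867)^2 = 0.7864


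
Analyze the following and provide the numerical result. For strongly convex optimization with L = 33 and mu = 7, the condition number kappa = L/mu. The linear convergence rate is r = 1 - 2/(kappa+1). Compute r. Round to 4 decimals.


Step 1: Compute the condition number.
kappa = L/mu = 33/7 = 4.7143
Step 2: Compute the convergence rate.
r = 1 - 2/(kappa + 1) = 1 - 2*mu/(L + mu) = (L - mu)/(L + mu) = 26/40 = 0.65


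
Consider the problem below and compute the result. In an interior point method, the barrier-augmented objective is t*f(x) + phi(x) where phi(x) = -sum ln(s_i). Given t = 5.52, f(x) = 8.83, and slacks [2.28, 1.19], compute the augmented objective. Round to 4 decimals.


Step 1: Compute log-barrier.
ln values: [0.8242, 0.174]
phi = -(0.8242 + 0.174) = -0.9981
Step 2: Compute augmented objective.
t*f(x) = 5.52*8.83 = 48.7416
Total = 48.7416 - 0.9981 = 47.7435


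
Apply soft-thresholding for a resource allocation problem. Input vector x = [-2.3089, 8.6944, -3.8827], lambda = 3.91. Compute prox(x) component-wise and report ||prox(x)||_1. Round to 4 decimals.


Soft-thresholding with lambda = 3.91:
prox(-2.3089) = sign(-2.3089)*max(|-2.3089| - 3.91, 0) = 0.0
prox(8.6944) = sign(8.6944)*max(|8.6944| - 3.91, 0) = 4.7844
prox(-3.8827) = sign(-3.8827)*max(|-3.8827| - 3.91, 0) = 0.0
prox(x) = [0.0, 4.7844, 0.0]
||prox(x)||_1 = 0.0 + 4.7844 + 0.0 = 4.7844


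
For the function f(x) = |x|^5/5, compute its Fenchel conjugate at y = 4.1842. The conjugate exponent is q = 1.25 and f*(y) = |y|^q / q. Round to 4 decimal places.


The conjugate exponent q satisfies 1/p + 1/q = 1.
p = 5, so q = 5/(5 - 1) = 1.25
|y|^q = 4.1842^1.25 = 5.9843
f*(4.1842) = 5.9843 / 1.25 = 4.7875


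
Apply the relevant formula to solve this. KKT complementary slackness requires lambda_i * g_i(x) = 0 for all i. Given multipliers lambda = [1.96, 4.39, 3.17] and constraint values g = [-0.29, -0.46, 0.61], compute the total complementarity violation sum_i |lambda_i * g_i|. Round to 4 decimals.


KKT complementary slackness check:
lambda_1 * g_1 = 1.96 * -0.29 = -0.5684
lambda_2 * g_2 = 4.39 * -0.46 = -2.0194
lambda_3 * g_3 = 3.17 * 0.61 = 1.9337
Total violation = 0.5684 + 2.0194 + 1.9337 = 4.5215


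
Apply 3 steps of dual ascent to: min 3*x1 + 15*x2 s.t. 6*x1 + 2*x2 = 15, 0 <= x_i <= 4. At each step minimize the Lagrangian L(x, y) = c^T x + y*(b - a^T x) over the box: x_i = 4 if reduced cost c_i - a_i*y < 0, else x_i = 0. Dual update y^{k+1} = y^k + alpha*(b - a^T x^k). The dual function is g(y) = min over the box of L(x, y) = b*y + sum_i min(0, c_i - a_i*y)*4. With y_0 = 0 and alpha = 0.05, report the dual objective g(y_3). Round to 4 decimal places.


Dual ascent for LP: min 3*x1 + 15*x2, 6*x1 + 2*x2 = 15, 0 <= x_i <= 4
Step 1: y^k = 0.0, reduced costs: (3.0, 15.0)
  x^k = (0.0, 0.0), subgradient = b - a^T x = 15.0
  y^{k+1} = 0.0 + 0.05*15.0 = 0.75
Step 2: y^k = 0.75, reduced costs: (-1.5, 13.5)
  x^k = (4.0, 0.0), subgradient = b - a^T x = -9.0
  y^{k+1} = 0.75 + 0.05*-9.0 = 0.3
Step 3: y^k = 0.3, reduced costs: (1.2, 14.4)
  x^k = (0.0, 0.0), subgradient = b - a^T x = 15.0
  y^{k+1} = 0.3 + 0.05*15.0 = 1.05
Dual objective at y_3 = 1.05: reduced costs (-3.3, 12.9), box minimizer x = (4.0, 0.0)
g(y_3) = b*y + (c1 - a1*y)*x1 + (c2 - a2*y)*x2 = 15*1.05 + (-3.3)*4.0 + 12.9*0.0 = 15.75 - 13.2 + 0.0 = 2.55


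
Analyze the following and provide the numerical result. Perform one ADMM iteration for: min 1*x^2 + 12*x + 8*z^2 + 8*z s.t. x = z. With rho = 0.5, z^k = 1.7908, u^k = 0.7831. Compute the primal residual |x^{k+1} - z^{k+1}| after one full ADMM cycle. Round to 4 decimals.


ADMM iteration with rho = 0.5, z^k = 1.7908, u^k = 0.7831
Step 1: x-update.
Minimize 1*x^2 + 12*x + (0.5/2)*(x - 1.7908 + 0.7831)^2
FOC: (2*1 + 0.5)*x = -12 + 0.5*(1.7908 - 0.7831)
x^{k+1} = -4.5985
Step 2: z-update.
Minimize 8*z^2 + 8*z + (0.5/2)*(-4.5985 - z + 0.7831)^2
FOC: (2*8 + 0.5)*z = -8 + 0.5*(-4.5985 + 0.7831)
z^{k+1} = -0.6005
Step 3: u-update.
u^{k+1} = 0.7831 - 4.5985 + 0.6005 = -3.2149
Step 4: Primal residual = |-4.5985 + 0.6005| = 3.998


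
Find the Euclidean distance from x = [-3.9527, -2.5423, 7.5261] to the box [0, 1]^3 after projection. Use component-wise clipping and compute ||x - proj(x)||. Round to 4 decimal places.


Project each component onto [0, 1].
clip(-3.9527) = 0.0, clip(-2.5423) = 0.0, clip(7.5261) = 1.0
Projection = [0.0, 0.0, 1.0]
Squared diffs: [15.6238, 6.4633, 42.59]
Distance = sqrt(64.6771) = 8.0422


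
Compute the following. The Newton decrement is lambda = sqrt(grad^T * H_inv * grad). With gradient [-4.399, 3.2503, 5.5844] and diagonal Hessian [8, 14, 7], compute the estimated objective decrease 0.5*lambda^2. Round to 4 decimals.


Step 1: H is diagonal, so H^(-1) * g = [-0.5499, 0.2322, 0.7978].
Step 2: g^T H^(-1) g = sum_i g_i^2 / H_ii
  = (-4.399)^2/8 + (3.2503)^2/14 + (5.5844)^2/7
  = 2.4189 + 0.7546 + 4.4551 = 7.6286
Step 3: Objective decrease = 0.5 * g^T H^(-1) g = 3.8143


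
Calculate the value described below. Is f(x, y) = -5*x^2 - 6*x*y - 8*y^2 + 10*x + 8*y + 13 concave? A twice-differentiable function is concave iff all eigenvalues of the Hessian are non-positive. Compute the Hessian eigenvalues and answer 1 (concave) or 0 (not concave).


The Hessian of f(x,y) = -5*x^2 - 6*x*y - 8*y^2 + 10*x + 8*y + 13 is:
H = [[-10, -6], [-6, -16]]
Trace = -10 - 16 = -26
Determinant = -10*-16 - (-6)^2 = 124
Discriminant = (-26)^2 - 4*124 = 180.0
Eigenvalues: lambda_1 = -19.7082, lambda_2 = -6.2918
The function is concave.

1


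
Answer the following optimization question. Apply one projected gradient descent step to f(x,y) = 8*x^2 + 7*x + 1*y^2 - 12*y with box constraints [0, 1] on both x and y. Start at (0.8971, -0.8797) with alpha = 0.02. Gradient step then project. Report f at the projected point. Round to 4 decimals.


Step 1: Compute gradient at (0.8971, -0.8797).
grad_x = 2*8*0.8971 + 7 = 21.3536
grad_y = 2*1*-0.8797 - 12 = -13.7594
Step 2: Gradient step.
x_raw = 0.8971 - 0.02*21.3536 = 0.47
y_raw = -0.8797 - 0.02*-13.7594 = -0.6045
Step 3: Project onto [0, 1].
x_proj = clip(0.47) = 0.47
y_proj = clip(-0.6045) = 0.0
Step 4: Evaluate f.
f(0.47, 0.0) = 5.0576


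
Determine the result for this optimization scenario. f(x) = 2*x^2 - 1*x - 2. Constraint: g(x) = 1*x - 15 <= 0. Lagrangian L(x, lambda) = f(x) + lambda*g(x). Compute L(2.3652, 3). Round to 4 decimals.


Step 1: Evaluate f(x).
f(2.3652) = 2*2.3652^2 - 1*2.3652 - 2 = 6.8231
Step 2: Evaluate g(x).
g(2.3652) = 1*2.3652 - 15 = -12.6348
Step 3: Compute Lagrangian.
L = 6.8231 + 3*-12.6348 = -31.0813


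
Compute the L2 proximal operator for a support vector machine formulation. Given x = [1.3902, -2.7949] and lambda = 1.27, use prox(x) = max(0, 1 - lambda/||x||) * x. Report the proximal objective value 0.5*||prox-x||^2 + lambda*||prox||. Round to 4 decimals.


Step 1: Compute ||x||.
||x|| = 3.1216
Step 2: Compute scaling factor.
scale = max(0, 1 - 1.27/3.1216) = 0.5932
Step 3: prox(x) = [0.8246, -1.6578]
||prox(x)|| = 1.8516
Step 4: Proximal objective.
0.5*||prox-x||^2 = 0.8065
lambda*||prox|| = 2.3515
Total = 3.1579


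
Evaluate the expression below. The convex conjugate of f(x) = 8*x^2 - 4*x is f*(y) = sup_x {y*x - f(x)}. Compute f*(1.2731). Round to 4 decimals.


f*(y) = sup_x {y*x - a*x^2 - b*x} = sup_x {(y-b)*x - a*x^2}
FOC: (y - b) - 2a*x = 0 => x* = (y - b)/(2a)
x* = (1.2731 + 4)/(2*8) = 0.3296
f*(1.2731) = (y-b)^2/(4a) = (1.2731 + 4)^2/(4*8)
= 27.8056/32 = 0.8689


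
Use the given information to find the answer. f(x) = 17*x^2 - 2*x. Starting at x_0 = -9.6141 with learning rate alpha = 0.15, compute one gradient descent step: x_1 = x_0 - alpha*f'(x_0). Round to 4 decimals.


We compute the gradient at x_0 and apply the update.
f'(x) = 34*x - 2
f'(-9.6141) = 34*-9.6141 - 2 = -328.8794
x_1 = -9.6141 - 0.15*-328.8794 = 39.7178


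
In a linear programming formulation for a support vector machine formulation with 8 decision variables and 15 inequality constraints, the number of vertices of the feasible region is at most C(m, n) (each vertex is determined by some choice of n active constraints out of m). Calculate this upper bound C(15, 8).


Each vertex corresponds to some choice of n active constraints out of m, so the number of vertices is at most C(m, n) = m! / (n!(m-n)!).
m = 15, n = 8
Numerator: 15 * 14 * 13 * 12 * 11 * 10 * 9 * 8
Denominator: 8! = 40320
C(15, 8) = 6435


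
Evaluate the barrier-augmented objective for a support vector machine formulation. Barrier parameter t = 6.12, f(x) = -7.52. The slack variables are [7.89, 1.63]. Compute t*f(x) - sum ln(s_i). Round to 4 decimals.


Step 1: Compute log-barrier.
ln values: [2.0656, 0.4886]
phi = -(2.0656 + 0.4886) = -2.5542
Step 2: Compute augmented objective.
t*f(x) = 6.12*-7.52 = -46.0224
Total = -46.0224 - 2.5542 = -48.5766


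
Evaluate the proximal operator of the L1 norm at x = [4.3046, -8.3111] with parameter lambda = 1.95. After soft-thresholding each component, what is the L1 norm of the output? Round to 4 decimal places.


Soft-thresholding with lambda = 1.95:
prox(4.3046) = sign(4.3046)*max(|4.3046| - 1.95, 0) = 2.3546
prox(-8.3111) = sign(-8.3111)*max(|-8.3111| - 1.95, 0) = -6.3611
prox(x) = [2.3546, -6.3611]
||prox(x)||_1 = 2.3546 + 6.3611 = 8.7157


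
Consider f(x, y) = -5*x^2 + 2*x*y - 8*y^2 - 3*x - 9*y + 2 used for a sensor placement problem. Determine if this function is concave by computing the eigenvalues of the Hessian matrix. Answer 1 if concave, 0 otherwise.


The Hessian of f(x,y) = -5*x^2 + 2*x*y - 8*y^2 - 3*x - 9*y + 2 is:
H = [[-10, 2], [2, -16]]
Trace = -10 - 16 = -26
Determinant = -10*-16 - (2)^2 = 156
Discriminant = (-26)^2 - 4*156 = 52.0
Eigenvalues: lambda_1 = -16.6056, lambda_2 = -9.3944
The function is concave.

1


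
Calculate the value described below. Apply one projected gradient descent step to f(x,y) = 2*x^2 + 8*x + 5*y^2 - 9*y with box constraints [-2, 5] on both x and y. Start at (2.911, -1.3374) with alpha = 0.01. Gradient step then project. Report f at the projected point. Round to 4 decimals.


Step 1: Compute gradient at (2.911, -1.3374).
grad_x = 2*2*2.911 + 8 = 19.644
grad_y = 2*5*-1.3374 - 9 = -22.374
Step 2: Gradient step.
x_raw = 2.911 - 0.01*19.644 = 2.7146
y_raw = -1.3374 - 0.01*-22.374 = -1.1137
Step 3: Project onto [-2, 5].
x_proj = clip(2.7146) = 2.7146
y_proj = clip(-1.1137) = -1.1137
Step 4: Evaluate f.
f(2.7146, -1.1137) = 52.6783


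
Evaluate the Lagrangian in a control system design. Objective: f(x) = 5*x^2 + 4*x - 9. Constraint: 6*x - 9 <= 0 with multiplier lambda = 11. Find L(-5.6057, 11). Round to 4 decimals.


Step 1: Evaluate f(x).
f(-5.6057) = 5*(-5.6057)^2 + 4*(-5.6057) - 9 = 125.6966
Step 2: Evaluate g(x).
g(-5.6057) = 6*-5.6057 - 9 = -42.6342
Step 3: Compute Lagrangian.
L = 125.6966 + 11*-42.6342 = -343.2796


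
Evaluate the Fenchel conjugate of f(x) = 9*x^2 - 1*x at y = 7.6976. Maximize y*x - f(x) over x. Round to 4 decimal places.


f*(y) = sup_x {y*x - a*x^2 - b*x} = sup_x {(y-b)*x - a*x^2}
FOC: (y - b) - 2a*x = 0 => x* = (y - b)/(2a)
x* = (7.6976 + 1)/(2*9) = 0.4832
f*(7.6976) = (y-b)^2/(4a) = (7.6976 + 1)^2/(4*9)
= 75.6482/36 = 2.1013


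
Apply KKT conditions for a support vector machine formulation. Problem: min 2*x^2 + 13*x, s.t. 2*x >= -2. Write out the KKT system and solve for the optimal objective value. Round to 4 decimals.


Step 1: Try lambda = 0 (constraint inactive).
x_unc = -13/(2*2) = -3.25
Check: 2*-3.25 = -6.5 < -2 -- violated!
Step 2: Constraint must be active: 2*x = -2
x* = -2/2 = -1.0
lambda = (2*2*(-1.0) + 13)/2 = 4.5
Step 3: Compute optimal value.
f(x*) = 2*(-1.0)^2 + 13*(-1.0) = -11.0


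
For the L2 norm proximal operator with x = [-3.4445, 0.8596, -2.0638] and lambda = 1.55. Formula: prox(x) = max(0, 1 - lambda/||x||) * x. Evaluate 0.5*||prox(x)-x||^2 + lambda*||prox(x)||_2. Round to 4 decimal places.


Step 1: Compute ||x||.
||x|| = 4.1064
Step 2: Compute scaling factor.
scale = max(0, 1 - 1.55/4.1064) = 0.6225
Step 3: prox(x) = [-2.1443, 0.5351, -1.2848]
||prox(x)|| = 2.5564
Step 4: Proximal objective.
0.5*||prox-x||^2 = 1.2013
lambda*||prox|| = 3.9624
Total = 5.1637


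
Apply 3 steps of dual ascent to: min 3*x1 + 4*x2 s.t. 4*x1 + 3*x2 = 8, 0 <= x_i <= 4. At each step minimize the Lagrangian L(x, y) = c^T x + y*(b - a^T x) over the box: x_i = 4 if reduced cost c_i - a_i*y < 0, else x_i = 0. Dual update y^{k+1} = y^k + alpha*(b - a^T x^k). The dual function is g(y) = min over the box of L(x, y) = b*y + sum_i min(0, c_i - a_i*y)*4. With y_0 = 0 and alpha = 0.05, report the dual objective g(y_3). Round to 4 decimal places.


Dual ascent for LP: min 3*x1 + 4*x2, 4*x1 + 3*x2 = 8, 0 <= x_i <= 4
Step 1: y^k = 0.0, reduced costs: (3.0, 4.0)
  x^k = (0.0, 0.0), subgradient = b - a^T x = 8.0
  y^{k+1} = 0.0 + 0.05*8.0 = 0.4
Step 2: y^k = 0.4, reduced costs: (1.4, 2.8)
  x^k = (0.0, 0.0), subgradient = b - a^T x = 8.0
  y^{k+1} = 0.4 + 0.05*8.0 = 0.8
Step 3: y^k = 0.8, reduced costs: (-0.2, 1.6)
  x^k = (4.0, 0.0), subgradient = b - a^T x = -8.0
  y^{k+1} = 0.8 + 0.05*-8.0 = 0.4
Dual objective at y_3 = 0.4: reduced costs (1.4, 2.8), box minimizer x = (0.0, 0.0)
g(y_3) = b*y + (c1 - a1*y)*x1 + (c2 - a2*y)*x2 = 8*0.4 + 1.4*0.0 + 2.8*0.0 = 3.2 + 0.0 + 0.0 = 3.2
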